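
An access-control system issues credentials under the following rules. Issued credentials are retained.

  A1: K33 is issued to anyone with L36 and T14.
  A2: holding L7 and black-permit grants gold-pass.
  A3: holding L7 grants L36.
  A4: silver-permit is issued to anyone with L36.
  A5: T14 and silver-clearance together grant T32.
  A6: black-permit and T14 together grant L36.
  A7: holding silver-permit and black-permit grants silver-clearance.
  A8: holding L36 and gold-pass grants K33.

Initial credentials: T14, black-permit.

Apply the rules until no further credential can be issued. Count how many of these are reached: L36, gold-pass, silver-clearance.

Holding black-permit and T14 grants L36 (A6).
Holding L36 grants silver-permit (A4).
Holding silver-permit and black-permit grants silver-clearance (A7).
L36: reached.
gold-pass would need L7 and black-permit (A2), but L7 is never granted.
silver-clearance: reached.
Reached: L36 and silver-clearance — 2 of the 3.

2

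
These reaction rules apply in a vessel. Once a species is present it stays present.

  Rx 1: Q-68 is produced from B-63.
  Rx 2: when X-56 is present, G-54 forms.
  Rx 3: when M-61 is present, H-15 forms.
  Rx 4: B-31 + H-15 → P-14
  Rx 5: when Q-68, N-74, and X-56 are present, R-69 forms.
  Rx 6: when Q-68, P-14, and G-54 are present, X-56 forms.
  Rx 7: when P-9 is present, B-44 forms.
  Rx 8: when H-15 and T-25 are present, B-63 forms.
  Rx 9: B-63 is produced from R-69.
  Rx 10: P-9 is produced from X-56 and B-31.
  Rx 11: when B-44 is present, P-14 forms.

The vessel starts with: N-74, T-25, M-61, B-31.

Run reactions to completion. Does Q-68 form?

M-61 present → H-15 forms (Rx 3).
H-15 and T-25 present → B-63 forms (Rx 8).
B-63 present → Q-68 forms (Rx 1).

Yes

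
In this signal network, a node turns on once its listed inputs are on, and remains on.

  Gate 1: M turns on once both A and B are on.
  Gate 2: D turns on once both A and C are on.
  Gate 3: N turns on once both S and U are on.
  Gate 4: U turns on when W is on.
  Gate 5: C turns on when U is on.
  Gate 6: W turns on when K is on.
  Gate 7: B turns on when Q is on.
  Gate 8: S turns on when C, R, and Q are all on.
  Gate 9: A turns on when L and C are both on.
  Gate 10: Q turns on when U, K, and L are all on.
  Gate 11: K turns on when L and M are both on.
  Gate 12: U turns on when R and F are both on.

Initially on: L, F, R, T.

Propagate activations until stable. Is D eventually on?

R and F are on, so U turns on (Gate 12).
U is on, so C turns on (Gate 5).
Gate 9: L and C on → A on.
Gate 2: A and C on → D on.

Yes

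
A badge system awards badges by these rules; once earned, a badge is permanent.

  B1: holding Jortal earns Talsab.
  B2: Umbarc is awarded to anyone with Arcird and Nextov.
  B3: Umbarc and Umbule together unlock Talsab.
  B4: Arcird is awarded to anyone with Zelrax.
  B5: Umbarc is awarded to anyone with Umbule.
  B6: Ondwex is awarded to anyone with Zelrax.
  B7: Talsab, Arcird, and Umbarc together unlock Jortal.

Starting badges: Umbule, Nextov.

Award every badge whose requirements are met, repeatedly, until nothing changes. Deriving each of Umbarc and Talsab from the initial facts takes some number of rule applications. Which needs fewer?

Umbarc: With Umbule, Umbarc is earned (B5). [1 rule application]
Talsab: With Umbule, Umbarc is earned (B5). With Umbarc and Umbule, Talsab is earned (B3). [2 rule applications]
Umbarc needs fewer.

Umbarc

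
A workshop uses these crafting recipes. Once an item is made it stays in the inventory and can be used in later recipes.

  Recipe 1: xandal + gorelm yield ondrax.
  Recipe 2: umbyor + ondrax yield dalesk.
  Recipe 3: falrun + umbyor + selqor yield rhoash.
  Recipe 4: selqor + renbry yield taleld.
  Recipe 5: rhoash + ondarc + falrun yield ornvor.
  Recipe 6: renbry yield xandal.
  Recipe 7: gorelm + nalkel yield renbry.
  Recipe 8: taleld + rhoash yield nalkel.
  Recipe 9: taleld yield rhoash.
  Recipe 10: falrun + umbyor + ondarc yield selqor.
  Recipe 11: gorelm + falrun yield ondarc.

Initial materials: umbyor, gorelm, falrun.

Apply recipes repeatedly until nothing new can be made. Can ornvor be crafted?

Yes

Using Recipe 11, gorelm and falrun make ondarc.
Using Recipe 10, falrun, umbyor, and ondarc make selqor.
Using Recipe 3, falrun, umbyor, and selqor make rhoash.
Using Recipe 5, rhoash, ondarc, and falrun make ornvor.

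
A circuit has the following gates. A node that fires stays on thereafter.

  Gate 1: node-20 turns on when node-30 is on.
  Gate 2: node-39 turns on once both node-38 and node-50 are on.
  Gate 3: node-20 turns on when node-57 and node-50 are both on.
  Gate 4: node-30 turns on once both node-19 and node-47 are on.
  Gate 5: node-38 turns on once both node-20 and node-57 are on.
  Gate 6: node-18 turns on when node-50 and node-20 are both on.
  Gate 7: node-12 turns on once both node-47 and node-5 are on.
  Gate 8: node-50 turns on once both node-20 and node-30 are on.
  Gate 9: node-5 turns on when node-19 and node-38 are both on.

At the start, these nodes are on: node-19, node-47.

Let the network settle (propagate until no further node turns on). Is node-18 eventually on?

Gate 4: node-19 and node-47 on → node-30 on.
Gate 1: node-30 on → node-20 on.
node-20 and node-30 are on, so node-50 turns on (Gate 8).
Gate 6: node-50 and node-20 on → node-18 on.

Yes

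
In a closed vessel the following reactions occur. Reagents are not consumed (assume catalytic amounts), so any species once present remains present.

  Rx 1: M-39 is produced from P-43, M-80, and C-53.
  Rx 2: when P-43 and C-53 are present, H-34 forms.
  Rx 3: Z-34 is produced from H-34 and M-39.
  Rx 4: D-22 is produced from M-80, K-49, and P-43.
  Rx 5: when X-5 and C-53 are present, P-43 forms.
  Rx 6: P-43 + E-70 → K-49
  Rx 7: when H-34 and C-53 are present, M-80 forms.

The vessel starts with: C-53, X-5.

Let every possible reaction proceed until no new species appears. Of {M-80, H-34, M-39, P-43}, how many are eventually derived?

X-5 and C-53 present → P-43 forms (Rx 5).
P-43 and C-53 present → H-34 forms (Rx 2).
H-34 and C-53 present → M-80 forms (Rx 7).
P-43, M-80, and C-53 present → M-39 forms (Rx 1).
M-80: reached.
H-34: reached.
M-39: reached.
P-43: reached.
All 4 are reached.

4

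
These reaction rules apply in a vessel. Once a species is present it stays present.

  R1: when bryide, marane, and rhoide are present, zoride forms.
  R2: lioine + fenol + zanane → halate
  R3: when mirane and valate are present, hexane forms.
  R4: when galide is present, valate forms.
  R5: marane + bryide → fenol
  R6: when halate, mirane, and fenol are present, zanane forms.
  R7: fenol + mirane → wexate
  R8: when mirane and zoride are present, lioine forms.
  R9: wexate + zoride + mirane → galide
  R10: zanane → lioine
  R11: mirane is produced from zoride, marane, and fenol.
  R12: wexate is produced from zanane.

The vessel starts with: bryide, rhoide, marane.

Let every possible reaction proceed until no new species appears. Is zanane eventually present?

No

zanane would need halate, mirane, and fenol (R6), but halate never forms.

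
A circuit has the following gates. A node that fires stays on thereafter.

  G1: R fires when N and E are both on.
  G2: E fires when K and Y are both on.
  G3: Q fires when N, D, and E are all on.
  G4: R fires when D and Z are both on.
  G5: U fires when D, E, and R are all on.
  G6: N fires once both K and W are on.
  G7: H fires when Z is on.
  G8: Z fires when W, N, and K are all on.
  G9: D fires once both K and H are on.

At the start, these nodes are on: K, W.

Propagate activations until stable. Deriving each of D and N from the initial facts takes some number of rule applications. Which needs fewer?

N

N: G6: K and W on → N on. [1 rule application]
D: G6: K and W on → N on. W, N, and K are on, so Z fires (G8). Z is on, so H fires (G7). K and H are on, so D fires (G9). [4 rule applications]
N needs fewer.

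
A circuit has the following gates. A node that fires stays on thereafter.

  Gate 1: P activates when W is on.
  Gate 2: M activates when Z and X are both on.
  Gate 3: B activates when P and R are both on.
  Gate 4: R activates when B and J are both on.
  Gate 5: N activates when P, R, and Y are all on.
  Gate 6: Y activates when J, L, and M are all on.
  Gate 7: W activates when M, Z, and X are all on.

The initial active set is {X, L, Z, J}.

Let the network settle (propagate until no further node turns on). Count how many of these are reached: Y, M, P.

Gate 2: Z and X on → M on.
Gate 6: J, L, and M on → Y on.
M, Z, and X are on, so W activates (Gate 7).
Gate 1: W on → P on.
Y: reached.
M: reached.
P: reached.
All 3 are reached.

3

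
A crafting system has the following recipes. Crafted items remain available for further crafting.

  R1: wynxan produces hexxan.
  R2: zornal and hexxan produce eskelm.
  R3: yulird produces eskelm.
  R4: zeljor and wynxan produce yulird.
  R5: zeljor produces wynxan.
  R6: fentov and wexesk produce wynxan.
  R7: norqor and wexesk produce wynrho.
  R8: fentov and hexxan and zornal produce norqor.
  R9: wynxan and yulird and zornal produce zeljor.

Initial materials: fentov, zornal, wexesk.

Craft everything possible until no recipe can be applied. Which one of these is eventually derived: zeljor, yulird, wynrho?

wynrho

Using R6, fentov and wexesk make wynxan.
Using R1, wynxan makes hexxan.
Using R8, fentov, hexxan, and zornal make norqor.
Using R7, norqor and wexesk make wynrho.
zeljor would need wynxan, yulird, and zornal (R9), but yulird is never obtained. yulird would need zeljor and wynxan (R4), but zeljor is never obtained.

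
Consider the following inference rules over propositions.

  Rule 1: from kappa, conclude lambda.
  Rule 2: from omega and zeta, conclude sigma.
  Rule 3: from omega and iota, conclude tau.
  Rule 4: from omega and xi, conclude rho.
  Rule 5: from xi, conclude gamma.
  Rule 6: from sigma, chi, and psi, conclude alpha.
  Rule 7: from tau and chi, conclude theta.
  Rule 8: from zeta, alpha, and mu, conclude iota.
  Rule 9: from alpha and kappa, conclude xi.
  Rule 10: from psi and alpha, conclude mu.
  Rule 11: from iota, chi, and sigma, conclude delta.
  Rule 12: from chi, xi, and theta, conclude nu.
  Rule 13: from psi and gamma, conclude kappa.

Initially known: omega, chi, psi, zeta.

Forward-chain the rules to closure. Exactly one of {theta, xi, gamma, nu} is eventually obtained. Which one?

theta

omega and zeta hold, so sigma follows (Rule 2).
sigma, chi, and psi hold, so alpha follows (Rule 6).
psi and alpha hold, so mu follows (Rule 10).
From zeta, alpha, and mu, Rule 8 gives iota.
From omega and iota, Rule 3 gives tau.
From tau and chi, Rule 7 gives theta.
xi would need alpha and kappa (Rule 9), but kappa is never established. gamma would need xi (Rule 5), but xi is never established. nu would need chi, xi, and theta (Rule 12), but xi is never established.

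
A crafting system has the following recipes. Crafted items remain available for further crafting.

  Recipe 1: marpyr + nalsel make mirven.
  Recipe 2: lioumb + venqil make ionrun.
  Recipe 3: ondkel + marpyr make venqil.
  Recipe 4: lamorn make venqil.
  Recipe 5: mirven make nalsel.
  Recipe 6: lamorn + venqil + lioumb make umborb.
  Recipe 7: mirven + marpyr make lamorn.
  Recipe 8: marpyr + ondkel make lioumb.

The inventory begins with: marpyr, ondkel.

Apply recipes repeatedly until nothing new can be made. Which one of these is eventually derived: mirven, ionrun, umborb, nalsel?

ionrun

ondkel + marpyr → venqil (Recipe 3).
Using Recipe 8, marpyr and ondkel make lioumb.
Using Recipe 2, lioumb and venqil make ionrun.
umborb would need lamorn, venqil, and lioumb (Recipe 6), but lamorn is never obtained. nalsel would need mirven (Recipe 5), but mirven is never obtained. mirven would need marpyr and nalsel (Recipe 1), but nalsel is never obtained.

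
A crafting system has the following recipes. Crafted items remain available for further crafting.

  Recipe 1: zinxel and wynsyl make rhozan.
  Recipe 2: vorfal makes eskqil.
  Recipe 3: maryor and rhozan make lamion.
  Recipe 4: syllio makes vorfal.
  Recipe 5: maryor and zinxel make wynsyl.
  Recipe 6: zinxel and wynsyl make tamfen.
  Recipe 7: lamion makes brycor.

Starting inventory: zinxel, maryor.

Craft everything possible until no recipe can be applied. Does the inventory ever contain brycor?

maryor and zinxel → wynsyl (Recipe 5).
zinxel and wynsyl → rhozan (Recipe 1).
maryor and rhozan → lamion (Recipe 3).
lamion → brycor (Recipe 7).

Yes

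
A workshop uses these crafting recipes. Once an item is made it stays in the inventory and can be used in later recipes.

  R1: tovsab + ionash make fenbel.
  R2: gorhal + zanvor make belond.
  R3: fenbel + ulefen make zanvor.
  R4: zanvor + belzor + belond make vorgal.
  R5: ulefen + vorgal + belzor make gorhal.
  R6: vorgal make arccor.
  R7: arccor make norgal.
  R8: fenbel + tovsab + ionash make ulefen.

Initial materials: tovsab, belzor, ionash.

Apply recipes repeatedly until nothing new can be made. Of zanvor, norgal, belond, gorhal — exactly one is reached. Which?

Using R1, tovsab and ionash make fenbel.
Using R8, fenbel, tovsab, and ionash make ulefen.
fenbel + ulefen → zanvor (R3).
gorhal would need ulefen, vorgal, and belzor (R5), but vorgal is never obtained. belond would need gorhal and zanvor (R2), but gorhal is never obtained. norgal would need arccor (R7), but arccor is never obtained.

zanvor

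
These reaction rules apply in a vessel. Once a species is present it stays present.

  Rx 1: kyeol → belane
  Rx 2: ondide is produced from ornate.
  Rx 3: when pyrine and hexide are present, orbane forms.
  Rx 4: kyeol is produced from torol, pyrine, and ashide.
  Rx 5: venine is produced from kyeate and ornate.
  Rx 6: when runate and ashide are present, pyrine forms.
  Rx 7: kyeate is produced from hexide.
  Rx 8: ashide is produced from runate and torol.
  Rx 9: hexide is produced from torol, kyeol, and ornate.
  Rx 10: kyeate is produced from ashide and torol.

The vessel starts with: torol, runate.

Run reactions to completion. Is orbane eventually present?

No

orbane would need pyrine and hexide (Rx 3), but hexide never forms.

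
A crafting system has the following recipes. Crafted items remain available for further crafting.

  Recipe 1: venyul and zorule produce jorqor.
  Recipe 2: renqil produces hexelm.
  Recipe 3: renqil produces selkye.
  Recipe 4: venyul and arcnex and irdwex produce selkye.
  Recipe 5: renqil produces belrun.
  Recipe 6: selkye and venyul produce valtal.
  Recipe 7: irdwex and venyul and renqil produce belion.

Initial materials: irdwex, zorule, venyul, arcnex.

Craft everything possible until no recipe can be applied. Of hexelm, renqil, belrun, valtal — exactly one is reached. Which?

valtal

Using Recipe 4, venyul, arcnex, and irdwex make selkye.
Using Recipe 6, selkye and venyul make valtal.
belrun would need renqil (Recipe 5), but renqil is never obtained. No rule produces renqil, and it is not given. hexelm would need renqil (Recipe 2), but renqil is never obtained.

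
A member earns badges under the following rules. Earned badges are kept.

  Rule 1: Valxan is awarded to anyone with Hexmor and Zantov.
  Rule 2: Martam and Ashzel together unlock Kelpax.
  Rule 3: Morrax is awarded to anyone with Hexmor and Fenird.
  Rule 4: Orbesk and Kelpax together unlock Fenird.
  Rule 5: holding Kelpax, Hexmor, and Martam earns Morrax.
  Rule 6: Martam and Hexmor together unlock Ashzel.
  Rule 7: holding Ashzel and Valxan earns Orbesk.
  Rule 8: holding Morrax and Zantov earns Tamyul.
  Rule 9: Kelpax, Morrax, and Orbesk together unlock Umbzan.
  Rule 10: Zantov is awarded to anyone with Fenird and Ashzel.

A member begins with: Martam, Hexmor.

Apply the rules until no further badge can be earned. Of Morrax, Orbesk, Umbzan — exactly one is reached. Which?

Morrax

With Martam and Hexmor, Ashzel is earned (Rule 6).
With Martam and Ashzel, Kelpax is earned (Rule 2).
With Kelpax, Hexmor, and Martam, Morrax is earned (Rule 5).
Umbzan would need Kelpax, Morrax, and Orbesk (Rule 9), but Orbesk is never earned. Orbesk would need Ashzel and Valxan (Rule 7), but Valxan is never earned.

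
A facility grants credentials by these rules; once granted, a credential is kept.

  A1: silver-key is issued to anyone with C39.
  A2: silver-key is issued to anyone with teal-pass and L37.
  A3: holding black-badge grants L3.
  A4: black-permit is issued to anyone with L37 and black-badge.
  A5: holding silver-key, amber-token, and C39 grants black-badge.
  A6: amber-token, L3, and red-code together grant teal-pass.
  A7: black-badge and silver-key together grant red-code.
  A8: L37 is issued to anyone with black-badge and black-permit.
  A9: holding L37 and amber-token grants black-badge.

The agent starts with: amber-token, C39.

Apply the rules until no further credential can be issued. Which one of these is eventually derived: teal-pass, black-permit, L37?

Holding C39 grants silver-key (A1).
Holding silver-key, amber-token, and C39 grants black-badge (A5).
Holding black-badge and silver-key grants red-code (A7).
Holding black-badge grants L3 (A3).
Holding amber-token, L3, and red-code grants teal-pass (A6).
black-permit would need L37 and black-badge (A4), but L37 is never granted. L37 would need black-badge and black-permit (A8), but black-permit is never granted.

teal-pass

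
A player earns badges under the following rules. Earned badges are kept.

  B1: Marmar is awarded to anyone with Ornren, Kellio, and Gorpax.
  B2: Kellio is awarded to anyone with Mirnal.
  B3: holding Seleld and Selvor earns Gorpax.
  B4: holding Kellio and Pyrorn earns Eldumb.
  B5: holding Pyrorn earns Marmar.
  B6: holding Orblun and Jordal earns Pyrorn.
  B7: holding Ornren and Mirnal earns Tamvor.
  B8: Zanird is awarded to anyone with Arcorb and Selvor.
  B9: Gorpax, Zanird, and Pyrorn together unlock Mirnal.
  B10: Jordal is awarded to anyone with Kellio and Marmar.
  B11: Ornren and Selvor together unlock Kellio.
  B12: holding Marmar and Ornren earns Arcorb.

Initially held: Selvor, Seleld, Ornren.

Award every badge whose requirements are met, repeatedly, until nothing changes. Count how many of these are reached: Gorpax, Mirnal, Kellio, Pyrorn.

2

With Seleld and Selvor, Gorpax is earned (B3).
With Ornren and Selvor, Kellio is earned (B11).
Gorpax: reached.
Mirnal would need Gorpax, Zanird, and Pyrorn (B9), but Pyrorn is never earned.
Kellio: reached.
Pyrorn would need Orblun and Jordal (B6), but Orblun is never earned.
Reached: Gorpax and Kellio — 2 of the 4.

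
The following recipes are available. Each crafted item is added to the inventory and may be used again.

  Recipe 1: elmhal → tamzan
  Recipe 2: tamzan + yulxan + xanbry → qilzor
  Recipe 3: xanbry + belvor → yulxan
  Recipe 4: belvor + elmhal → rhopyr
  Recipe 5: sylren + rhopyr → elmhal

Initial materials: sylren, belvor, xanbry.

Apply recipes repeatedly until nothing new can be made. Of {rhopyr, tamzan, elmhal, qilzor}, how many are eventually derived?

rhopyr would need belvor and elmhal (Recipe 4), but elmhal is never obtained.
tamzan would need elmhal (Recipe 1), but elmhal is never obtained.
elmhal would need sylren and rhopyr (Recipe 5), but rhopyr is never obtained.
qilzor would need tamzan, yulxan, and xanbry (Recipe 2), but tamzan is never obtained.
None of the 4 are reached.

0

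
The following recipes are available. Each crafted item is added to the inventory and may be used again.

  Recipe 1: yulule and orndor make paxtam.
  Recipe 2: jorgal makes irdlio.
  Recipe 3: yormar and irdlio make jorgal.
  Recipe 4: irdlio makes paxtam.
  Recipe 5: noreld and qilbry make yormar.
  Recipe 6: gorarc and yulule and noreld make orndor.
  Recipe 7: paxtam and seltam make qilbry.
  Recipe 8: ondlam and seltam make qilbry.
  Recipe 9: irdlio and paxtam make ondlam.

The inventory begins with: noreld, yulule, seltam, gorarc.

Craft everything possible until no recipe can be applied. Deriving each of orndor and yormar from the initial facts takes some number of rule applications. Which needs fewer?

orndor: gorarc and yulule and noreld → orndor (Recipe 6). [1 rule application]
yormar: Using Recipe 6, gorarc, yulule, and noreld make orndor. yulule and orndor → paxtam (Recipe 1). paxtam and seltam → qilbry (Recipe 7). noreld and qilbry → yormar (Recipe 5). [4 rule applications]
orndor needs fewer.

orndor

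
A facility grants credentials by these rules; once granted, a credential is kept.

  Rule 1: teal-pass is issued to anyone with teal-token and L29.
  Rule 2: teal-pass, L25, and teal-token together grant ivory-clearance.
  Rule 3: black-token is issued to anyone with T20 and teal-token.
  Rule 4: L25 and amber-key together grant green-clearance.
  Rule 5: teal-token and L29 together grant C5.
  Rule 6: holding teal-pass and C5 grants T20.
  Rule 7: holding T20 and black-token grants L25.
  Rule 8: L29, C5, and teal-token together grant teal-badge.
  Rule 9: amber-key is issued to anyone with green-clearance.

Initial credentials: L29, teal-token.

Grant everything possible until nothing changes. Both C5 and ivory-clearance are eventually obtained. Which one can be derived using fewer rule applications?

C5: Holding teal-token and L29 grants C5 (Rule 5). [1 rule application]
ivory-clearance: Holding teal-token and L29 grants C5 (Rule 5). Holding teal-token and L29 grants teal-pass (Rule 1). Holding teal-pass and C5 grants T20 (Rule 6). Holding T20 and teal-token grants black-token (Rule 3). Holding T20 and black-token grants L25 (Rule 7). Holding teal-pass, L25, and teal-token grants ivory-clearance (Rule 2). [6 rule applications]
C5 needs fewer.

C5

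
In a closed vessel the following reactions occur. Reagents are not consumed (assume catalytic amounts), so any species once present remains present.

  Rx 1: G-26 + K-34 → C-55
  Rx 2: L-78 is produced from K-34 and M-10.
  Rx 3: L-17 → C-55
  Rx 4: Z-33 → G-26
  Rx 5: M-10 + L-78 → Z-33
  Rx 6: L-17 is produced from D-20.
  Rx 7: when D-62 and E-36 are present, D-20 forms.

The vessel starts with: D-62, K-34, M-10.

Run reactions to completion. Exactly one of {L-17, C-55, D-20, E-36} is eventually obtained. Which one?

K-34 and M-10 present → L-78 forms (Rx 2).
M-10 and L-78 present → Z-33 forms (Rx 5).
Z-33 present → G-26 forms (Rx 4).
G-26 and K-34 present → C-55 forms (Rx 1).
L-17 would need D-20 (Rx 6), but D-20 never forms. No rule produces E-36, and it is not given. D-20 would need D-62 and E-36 (Rx 7), but E-36 never forms.

C-55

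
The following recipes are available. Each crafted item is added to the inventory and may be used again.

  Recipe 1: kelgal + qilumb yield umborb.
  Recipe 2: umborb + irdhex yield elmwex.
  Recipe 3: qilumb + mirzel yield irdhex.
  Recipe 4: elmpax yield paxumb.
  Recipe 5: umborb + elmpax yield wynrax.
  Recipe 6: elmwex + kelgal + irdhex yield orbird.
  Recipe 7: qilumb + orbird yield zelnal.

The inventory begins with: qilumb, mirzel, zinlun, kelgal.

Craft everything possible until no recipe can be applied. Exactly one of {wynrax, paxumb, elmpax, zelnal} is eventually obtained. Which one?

zelnal

kelgal + qilumb → umborb (Recipe 1).
Using Recipe 3, qilumb and mirzel make irdhex.
Using Recipe 2, umborb and irdhex make elmwex.
elmwex + kelgal + irdhex → orbird (Recipe 6).
Using Recipe 7, qilumb and orbird make zelnal.
wynrax would need umborb and elmpax (Recipe 5), but elmpax is never obtained. paxumb would need elmpax (Recipe 4), but elmpax is never obtained. No rule produces elmpax, and it is not given.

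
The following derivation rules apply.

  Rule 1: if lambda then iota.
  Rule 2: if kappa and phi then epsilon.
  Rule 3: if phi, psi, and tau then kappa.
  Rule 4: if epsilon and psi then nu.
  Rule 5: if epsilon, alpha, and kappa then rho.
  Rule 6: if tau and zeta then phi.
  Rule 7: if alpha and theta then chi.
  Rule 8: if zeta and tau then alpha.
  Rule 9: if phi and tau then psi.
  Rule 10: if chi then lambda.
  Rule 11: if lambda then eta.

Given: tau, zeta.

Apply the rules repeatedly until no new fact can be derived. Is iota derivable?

No

iota would need lambda (Rule 1), but lambda is never established.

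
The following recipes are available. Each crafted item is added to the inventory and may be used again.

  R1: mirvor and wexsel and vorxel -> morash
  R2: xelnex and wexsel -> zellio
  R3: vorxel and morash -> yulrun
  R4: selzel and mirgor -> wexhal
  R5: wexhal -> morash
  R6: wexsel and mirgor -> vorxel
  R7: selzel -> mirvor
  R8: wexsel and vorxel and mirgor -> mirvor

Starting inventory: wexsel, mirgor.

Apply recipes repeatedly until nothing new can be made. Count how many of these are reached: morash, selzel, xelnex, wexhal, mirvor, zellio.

2

Using R6, wexsel and mirgor make vorxel.
Using R8, wexsel, vorxel, and mirgor make mirvor.
mirvor and wexsel and vorxel -> morash (R1).
morash: reached.
No rule produces selzel, and it is not given.
No rule produces xelnex, and it is not given.
wexhal would need selzel and mirgor (R4), but selzel is never obtained.
mirvor: reached.
zellio would need xelnex and wexsel (R2), but xelnex is never obtained.
Reached: morash and mirvor — 2 of the 6.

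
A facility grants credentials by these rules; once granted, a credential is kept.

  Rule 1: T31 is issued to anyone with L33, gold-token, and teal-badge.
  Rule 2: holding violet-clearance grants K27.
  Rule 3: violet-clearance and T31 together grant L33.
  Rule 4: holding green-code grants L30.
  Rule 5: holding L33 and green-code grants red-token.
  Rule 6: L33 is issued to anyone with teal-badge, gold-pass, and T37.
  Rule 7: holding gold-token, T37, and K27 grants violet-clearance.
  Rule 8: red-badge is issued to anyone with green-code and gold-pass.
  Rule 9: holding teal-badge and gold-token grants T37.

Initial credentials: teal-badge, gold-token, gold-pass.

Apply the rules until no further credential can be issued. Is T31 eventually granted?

Yes

Holding teal-badge and gold-token grants T37 (Rule 9).
Holding teal-badge, gold-pass, and T37 grants L33 (Rule 6).
Holding L33, gold-token, and teal-badge grants T31 (Rule 1).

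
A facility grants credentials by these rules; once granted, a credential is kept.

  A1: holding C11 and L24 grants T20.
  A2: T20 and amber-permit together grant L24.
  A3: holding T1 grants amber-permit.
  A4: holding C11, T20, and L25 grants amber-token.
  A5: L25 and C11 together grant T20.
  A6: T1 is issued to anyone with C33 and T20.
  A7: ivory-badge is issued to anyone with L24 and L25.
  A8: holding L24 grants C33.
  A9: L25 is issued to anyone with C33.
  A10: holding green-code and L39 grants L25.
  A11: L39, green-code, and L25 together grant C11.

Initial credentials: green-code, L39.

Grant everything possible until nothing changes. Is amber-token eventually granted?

Yes

Holding green-code and L39 grants L25 (A10).
Holding L39, green-code, and L25 grants C11 (A11).
Holding L25 and C11 grants T20 (A5).
Holding C11, T20, and L25 grants amber-token (A4).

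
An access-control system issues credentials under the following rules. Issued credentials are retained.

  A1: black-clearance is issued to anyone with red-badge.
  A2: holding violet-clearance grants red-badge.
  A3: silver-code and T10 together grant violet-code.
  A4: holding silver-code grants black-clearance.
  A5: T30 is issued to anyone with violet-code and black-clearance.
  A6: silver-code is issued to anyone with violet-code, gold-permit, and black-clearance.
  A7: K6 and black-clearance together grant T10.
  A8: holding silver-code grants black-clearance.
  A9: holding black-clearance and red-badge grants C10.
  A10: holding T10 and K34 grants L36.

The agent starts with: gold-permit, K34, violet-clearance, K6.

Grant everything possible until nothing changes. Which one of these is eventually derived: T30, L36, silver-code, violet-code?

Holding violet-clearance grants red-badge (A2).
Holding red-badge grants black-clearance (A1).
Holding K6 and black-clearance grants T10 (A7).
Holding T10 and K34 grants L36 (A10).
violet-code would need silver-code and T10 (A3), but silver-code is never granted. T30 would need violet-code and black-clearance (A5), but violet-code is never granted. silver-code would need violet-code, gold-permit, and black-clearance (A6), but violet-code is never granted.

L36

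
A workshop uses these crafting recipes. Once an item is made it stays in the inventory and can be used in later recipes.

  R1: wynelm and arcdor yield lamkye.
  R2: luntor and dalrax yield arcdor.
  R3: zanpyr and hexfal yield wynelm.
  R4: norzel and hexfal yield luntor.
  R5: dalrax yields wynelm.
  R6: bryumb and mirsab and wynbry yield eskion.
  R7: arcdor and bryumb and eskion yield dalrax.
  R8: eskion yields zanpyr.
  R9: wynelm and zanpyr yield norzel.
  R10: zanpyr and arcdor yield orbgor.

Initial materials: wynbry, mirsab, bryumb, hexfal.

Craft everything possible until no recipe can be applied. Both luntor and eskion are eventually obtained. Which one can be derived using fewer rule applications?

eskion

eskion: Using R6, bryumb, mirsab, and wynbry make eskion. [1 rule application]
luntor: Using R6, bryumb, mirsab, and wynbry make eskion. Using R8, eskion makes zanpyr. zanpyr and hexfal → wynelm (R3). Using R9, wynelm and zanpyr make norzel. Using R4, norzel and hexfal make luntor. [5 rule applications]
eskion needs fewer.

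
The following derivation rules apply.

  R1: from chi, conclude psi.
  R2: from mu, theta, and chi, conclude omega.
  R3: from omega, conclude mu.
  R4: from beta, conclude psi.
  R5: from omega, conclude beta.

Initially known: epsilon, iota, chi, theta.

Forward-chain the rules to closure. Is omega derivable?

omega would need mu, theta, and chi (R2), but mu is never established.

No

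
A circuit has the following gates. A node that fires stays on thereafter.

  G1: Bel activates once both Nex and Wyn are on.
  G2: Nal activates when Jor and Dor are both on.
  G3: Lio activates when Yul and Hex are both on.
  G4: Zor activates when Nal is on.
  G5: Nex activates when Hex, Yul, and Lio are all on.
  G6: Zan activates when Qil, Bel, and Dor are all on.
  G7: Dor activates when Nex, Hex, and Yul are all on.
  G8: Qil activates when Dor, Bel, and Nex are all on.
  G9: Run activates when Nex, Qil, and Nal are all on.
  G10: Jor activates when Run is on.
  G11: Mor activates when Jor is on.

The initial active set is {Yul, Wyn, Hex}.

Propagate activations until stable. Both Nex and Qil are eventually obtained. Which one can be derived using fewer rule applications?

Nex: Yul and Hex are on, so Lio activates (G3). G5: Hex, Yul, and Lio on → Nex on. [2 rule applications]
Qil: G3: Yul and Hex on → Lio on. G5: Hex, Yul, and Lio on → Nex on. G7: Nex, Hex, and Yul on → Dor on. G1: Nex and Wyn on → Bel on. Dor, Bel, and Nex are on, so Qil activates (G8). [5 rule applications]
Nex needs fewer.

Nex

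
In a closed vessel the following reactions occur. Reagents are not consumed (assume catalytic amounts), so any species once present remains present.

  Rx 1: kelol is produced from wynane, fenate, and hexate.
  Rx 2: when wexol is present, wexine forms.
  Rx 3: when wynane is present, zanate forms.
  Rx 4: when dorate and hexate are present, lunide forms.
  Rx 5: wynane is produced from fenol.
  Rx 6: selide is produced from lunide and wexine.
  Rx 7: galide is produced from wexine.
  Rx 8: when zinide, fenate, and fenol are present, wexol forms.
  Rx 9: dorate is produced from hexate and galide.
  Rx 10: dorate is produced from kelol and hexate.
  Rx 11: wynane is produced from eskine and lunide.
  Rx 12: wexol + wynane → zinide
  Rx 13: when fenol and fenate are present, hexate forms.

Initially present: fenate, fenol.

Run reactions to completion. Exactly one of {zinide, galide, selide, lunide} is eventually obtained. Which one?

fenol present → wynane forms (Rx 5).
fenol and fenate present → hexate forms (Rx 13).
wynane, fenate, and hexate present → kelol forms (Rx 1).
kelol and hexate present → dorate forms (Rx 10).
dorate and hexate present → lunide forms (Rx 4).
zinide would need wexol and wynane (Rx 12), but wexol never forms. selide would need lunide and wexine (Rx 6), but wexine never forms. galide would need wexine (Rx 7), but wexine never forms.

lunide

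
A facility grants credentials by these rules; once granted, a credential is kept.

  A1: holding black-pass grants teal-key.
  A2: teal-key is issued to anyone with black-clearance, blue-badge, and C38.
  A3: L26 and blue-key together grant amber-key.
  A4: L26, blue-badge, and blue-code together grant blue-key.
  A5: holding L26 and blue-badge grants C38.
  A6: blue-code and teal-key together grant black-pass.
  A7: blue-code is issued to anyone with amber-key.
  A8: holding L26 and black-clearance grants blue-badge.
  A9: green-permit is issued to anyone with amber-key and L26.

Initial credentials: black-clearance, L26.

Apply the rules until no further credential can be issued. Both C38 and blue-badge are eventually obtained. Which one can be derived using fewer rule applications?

blue-badge: Holding L26 and black-clearance grants blue-badge (A8). [1 rule application]
C38: Holding L26 and black-clearance grants blue-badge (A8). Holding L26 and blue-badge grants C38 (A5). [2 rule applications]
blue-badge needs fewer.

blue-badge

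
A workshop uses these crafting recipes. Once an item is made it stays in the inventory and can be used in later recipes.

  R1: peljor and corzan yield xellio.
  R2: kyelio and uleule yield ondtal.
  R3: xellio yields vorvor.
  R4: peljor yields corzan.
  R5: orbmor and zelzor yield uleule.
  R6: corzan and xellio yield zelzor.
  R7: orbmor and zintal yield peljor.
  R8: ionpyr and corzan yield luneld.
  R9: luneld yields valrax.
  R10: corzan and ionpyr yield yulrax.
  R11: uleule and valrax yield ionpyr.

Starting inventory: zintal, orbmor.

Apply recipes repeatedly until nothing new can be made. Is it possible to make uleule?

Yes

Using R7, orbmor and zintal make peljor.
Using R4, peljor makes corzan.
peljor and corzan → xellio (R1).
Using R6, corzan and xellio make zelzor.
orbmor and zelzor → uleule (R5).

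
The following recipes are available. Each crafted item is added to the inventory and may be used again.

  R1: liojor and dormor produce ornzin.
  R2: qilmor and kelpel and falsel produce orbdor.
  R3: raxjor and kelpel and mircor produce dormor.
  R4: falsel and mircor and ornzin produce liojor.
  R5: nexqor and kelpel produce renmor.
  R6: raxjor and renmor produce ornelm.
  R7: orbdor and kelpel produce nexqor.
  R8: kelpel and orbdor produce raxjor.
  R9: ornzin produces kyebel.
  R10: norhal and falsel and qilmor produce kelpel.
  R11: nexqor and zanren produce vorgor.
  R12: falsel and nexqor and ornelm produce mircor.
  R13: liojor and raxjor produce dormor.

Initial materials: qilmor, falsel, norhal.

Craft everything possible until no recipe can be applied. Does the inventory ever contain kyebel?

No

kyebel would need ornzin (R9), but ornzin is never obtained.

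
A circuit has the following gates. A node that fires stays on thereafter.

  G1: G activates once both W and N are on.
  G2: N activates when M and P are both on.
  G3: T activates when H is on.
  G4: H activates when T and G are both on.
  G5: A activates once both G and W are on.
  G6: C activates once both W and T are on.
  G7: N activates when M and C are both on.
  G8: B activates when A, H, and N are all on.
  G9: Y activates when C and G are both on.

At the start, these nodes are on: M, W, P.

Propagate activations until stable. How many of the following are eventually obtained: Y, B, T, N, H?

M and P are on, so N activates (G2).
Y would need C and G (G9), but C never turns on.
B would need A, H, and N (G8), but H never turns on.
T would need H (G3), but H never turns on.
N: reached.
H would need T and G (G4), but T never turns on.
Reached: N — 1 of the 5.

1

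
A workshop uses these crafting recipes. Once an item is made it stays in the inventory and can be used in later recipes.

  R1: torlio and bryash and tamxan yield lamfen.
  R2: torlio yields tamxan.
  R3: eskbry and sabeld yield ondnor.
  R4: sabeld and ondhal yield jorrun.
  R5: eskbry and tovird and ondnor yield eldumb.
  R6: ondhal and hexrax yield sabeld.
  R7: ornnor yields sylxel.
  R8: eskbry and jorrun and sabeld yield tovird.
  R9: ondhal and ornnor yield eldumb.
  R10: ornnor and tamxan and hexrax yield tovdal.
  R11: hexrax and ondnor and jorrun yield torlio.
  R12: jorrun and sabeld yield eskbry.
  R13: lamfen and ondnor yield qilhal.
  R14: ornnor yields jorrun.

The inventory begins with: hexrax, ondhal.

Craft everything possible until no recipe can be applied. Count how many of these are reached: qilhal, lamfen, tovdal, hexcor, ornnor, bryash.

qilhal would need lamfen and ondnor (R13), but lamfen is never obtained.
lamfen would need torlio, bryash, and tamxan (R1), but bryash is never obtained.
tovdal would need ornnor, tamxan, and hexrax (R10), but ornnor is never obtained.
No rule produces hexcor, and it is not given.
No rule produces ornnor, and it is not given.
No rule produces bryash, and it is not given.
None of the 6 are reached.

0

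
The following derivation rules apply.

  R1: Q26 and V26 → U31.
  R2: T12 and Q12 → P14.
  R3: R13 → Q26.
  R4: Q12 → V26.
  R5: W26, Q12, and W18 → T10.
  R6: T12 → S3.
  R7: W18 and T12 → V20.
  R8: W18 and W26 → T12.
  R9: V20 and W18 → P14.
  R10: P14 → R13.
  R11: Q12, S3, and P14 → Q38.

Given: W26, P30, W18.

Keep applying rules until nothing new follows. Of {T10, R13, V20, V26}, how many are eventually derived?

2

From W18 and W26, R8 gives T12.
From W18 and T12, R7 gives V20.
From V20 and W18, R9 gives P14.
P14 holds, so R13 follows (R10).
T10 would need W26, Q12, and W18 (R5), but Q12 is never established.
R13: reached.
V20: reached.
V26 would need Q12 (R4), but Q12 is never established.
Reached: R13 and V20 — 2 of the 4.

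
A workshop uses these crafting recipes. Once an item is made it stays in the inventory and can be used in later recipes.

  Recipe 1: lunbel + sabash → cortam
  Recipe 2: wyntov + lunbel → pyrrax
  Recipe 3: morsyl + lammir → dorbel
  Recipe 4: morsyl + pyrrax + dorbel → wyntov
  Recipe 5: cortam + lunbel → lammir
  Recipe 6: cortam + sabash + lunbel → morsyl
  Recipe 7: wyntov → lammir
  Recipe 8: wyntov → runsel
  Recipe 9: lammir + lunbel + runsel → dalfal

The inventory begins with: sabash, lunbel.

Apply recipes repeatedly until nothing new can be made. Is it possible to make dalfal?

No

dalfal would need lammir, lunbel, and runsel (Recipe 9), but runsel is never obtained.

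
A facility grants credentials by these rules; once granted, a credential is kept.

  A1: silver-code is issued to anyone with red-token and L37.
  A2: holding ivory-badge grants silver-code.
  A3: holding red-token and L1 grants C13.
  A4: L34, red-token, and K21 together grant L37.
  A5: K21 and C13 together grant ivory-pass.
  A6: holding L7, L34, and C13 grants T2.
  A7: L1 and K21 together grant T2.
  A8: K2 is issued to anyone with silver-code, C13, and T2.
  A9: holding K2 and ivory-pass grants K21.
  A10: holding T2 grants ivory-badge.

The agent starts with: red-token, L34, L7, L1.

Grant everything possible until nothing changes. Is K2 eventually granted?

Holding red-token and L1 grants C13 (A3).
Holding L7, L34, and C13 grants T2 (A6).
Holding T2 grants ivory-badge (A10).
Holding ivory-badge grants silver-code (A2).
Holding silver-code, C13, and T2 grants K2 (A8).

Yes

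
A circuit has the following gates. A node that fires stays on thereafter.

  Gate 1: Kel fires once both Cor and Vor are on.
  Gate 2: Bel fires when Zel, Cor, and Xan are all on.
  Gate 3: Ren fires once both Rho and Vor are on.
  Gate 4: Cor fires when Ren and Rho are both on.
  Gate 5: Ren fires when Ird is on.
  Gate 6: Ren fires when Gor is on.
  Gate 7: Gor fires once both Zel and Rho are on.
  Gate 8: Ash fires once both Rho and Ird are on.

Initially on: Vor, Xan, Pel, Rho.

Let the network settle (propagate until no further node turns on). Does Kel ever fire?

Rho and Vor are on, so Ren fires (Gate 3).
Gate 4: Ren and Rho on → Cor on.
Cor and Vor are on, so Kel fires (Gate 1).

Yes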